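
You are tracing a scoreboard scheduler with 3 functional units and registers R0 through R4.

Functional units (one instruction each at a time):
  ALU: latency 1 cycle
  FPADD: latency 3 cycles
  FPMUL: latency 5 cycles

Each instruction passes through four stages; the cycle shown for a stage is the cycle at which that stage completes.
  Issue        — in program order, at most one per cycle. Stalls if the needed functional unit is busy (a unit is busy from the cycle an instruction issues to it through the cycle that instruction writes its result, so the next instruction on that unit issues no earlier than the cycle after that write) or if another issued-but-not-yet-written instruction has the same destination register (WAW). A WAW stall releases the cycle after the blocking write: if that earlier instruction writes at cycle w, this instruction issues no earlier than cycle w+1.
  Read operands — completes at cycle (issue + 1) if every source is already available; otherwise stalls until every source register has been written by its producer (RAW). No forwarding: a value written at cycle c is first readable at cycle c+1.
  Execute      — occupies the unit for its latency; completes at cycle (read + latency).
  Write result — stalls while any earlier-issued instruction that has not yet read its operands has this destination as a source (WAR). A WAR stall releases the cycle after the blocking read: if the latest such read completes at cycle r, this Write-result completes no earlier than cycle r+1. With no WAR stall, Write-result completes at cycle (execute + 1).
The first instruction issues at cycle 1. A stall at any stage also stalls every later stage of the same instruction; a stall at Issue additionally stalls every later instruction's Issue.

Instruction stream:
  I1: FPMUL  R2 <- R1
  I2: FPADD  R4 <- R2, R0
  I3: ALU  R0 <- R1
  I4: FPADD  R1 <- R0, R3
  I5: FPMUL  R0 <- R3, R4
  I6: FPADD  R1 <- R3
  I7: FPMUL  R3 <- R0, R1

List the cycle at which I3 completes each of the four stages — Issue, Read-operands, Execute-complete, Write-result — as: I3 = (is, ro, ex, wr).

I1: IS=1 RO=2 EX=7 WR=8
I2: IS=2 RO=9 EX=12 WR=13  [RAW R2: wait I1 write@8]
I3: IS=3 RO=4 EX=5 WR=10  [WAR R0: wait I2 read@9]
I4: IS=14 RO=15 EX=18 WR=19  [struct: FPADD busy until I2 writes@13]
I5: IS=15 RO=16 EX=21 WR=22
I6: IS=20 RO=21 EX=24 WR=25  [struct: FPADD busy until I4 writes@19]
I7: IS=23 RO=26 EX=31 WR=32  [struct: FPMUL busy until I5 writes@22; RAW R1: wait I6 write@25]

I3 = (3, 4, 5, 10)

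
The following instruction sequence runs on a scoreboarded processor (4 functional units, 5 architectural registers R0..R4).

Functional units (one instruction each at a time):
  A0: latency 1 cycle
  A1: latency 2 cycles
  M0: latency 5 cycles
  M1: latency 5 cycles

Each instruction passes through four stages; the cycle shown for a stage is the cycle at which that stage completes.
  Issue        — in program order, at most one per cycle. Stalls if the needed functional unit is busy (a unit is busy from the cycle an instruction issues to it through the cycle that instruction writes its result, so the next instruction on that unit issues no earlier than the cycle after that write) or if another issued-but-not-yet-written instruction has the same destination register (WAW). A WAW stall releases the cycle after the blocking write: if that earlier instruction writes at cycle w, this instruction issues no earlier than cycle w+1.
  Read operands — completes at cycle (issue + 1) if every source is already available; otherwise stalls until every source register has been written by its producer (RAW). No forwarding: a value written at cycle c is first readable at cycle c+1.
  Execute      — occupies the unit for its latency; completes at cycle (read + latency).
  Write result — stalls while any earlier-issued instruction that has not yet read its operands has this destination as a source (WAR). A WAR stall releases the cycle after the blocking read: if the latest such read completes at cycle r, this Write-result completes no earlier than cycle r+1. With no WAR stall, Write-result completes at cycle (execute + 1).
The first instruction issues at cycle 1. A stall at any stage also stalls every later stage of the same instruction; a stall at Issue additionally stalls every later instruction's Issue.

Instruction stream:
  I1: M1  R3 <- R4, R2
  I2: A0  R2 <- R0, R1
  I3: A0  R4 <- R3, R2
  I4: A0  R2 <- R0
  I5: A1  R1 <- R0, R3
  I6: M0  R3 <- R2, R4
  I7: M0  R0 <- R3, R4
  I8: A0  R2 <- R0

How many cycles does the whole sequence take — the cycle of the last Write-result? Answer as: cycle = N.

  I1 | 1 | 2 | 7 | 8
  I2 | 2 | 3 | 4 | 5
  I3 | 6 | 9 | 10 | 11   struct: A0 busy until I2 writes@5 · RAW R3: wait I1 write@8
  I4 | 12 | 13 | 14 | 15   struct: A0 busy until I3 writes@11
  I5 | 13 | 14 | 16 | 17
  I6 | 14 | 16 | 21 | 22   RAW R2: wait I4 write@15
  I7 | 23 | 24 | 29 | 30   struct: M0 busy until I6 writes@22
  I8 | 24 | 31 | 32 | 33   RAW R0: wait I7 write@30

cycle = 33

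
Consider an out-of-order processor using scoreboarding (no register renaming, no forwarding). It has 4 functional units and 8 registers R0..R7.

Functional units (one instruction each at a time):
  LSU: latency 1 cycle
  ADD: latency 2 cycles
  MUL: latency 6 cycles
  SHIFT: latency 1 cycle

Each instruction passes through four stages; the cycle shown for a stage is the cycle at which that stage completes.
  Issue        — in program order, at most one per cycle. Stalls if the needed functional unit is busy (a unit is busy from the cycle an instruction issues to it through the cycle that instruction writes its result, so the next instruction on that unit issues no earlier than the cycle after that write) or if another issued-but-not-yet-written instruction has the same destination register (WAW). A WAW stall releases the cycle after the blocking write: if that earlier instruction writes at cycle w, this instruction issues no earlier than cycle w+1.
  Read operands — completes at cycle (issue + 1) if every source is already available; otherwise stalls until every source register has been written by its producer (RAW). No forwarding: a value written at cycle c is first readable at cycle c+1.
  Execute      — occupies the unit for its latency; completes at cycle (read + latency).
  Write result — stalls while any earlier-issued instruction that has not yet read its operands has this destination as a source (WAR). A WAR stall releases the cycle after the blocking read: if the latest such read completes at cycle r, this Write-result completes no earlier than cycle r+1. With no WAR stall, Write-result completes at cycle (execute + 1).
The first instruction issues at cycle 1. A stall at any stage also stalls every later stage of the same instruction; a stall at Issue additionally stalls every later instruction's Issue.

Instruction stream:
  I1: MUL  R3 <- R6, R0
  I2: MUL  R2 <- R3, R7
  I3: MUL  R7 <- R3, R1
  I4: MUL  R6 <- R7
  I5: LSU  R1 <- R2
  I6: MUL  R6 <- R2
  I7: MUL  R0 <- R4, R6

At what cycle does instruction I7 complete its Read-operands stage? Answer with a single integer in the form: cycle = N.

cycle = 47

t=1  issue I1 (MUL)
t=2  I1 read-ops
t=8  I1 finished on MUL
t=9  I1→R3
t=10  issue I2 (MUL)
t=11  I2 read-ops
t=17  I2 finished on MUL
t=18  I2→R2
t=19  issue I3 (MUL)
t=20  I3 read-ops
t=26  I3 finished on MUL
t=27  I3→R7
t=28  issue I4 (MUL)
t=29  I4 read-ops | issue I5 (LSU)
t=30  I5 read-ops
t=31  I5 finished on LSU
t=32  I5→R1
t=35  I4 finished on MUL
t=36  I4→R6
t=37  issue I6 (MUL)
t=38  I6 read-ops
t=44  I6 finished on MUL
t=45  I6→R6
t=46  issue I7 (MUL)
t=47  I7 read-ops
t=53  I7 finished on MUL
t=54  I7→R0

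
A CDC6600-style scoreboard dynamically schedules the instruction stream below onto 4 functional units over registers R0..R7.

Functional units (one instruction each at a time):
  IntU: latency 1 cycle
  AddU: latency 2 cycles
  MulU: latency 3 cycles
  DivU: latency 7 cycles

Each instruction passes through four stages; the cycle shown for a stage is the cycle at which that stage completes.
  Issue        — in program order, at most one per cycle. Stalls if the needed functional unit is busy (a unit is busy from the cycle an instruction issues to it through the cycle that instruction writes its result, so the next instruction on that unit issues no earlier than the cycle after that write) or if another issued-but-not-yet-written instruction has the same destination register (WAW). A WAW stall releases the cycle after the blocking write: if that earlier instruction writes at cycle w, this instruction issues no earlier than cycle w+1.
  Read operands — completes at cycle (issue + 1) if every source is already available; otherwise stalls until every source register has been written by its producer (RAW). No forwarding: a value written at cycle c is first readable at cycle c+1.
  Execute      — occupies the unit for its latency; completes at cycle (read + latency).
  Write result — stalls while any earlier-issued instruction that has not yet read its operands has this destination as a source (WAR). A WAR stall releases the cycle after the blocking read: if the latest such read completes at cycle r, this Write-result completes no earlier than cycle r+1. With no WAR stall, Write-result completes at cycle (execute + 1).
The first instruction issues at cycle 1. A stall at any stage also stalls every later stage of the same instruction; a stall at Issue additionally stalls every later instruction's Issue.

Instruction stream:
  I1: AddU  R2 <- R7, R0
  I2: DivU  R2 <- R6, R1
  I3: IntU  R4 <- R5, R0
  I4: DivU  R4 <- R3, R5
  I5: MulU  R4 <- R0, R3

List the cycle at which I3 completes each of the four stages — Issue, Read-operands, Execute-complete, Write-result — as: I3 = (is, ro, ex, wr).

I1 -> (1, 2, 4, 5)
I2 -> (6, 7, 14, 15)  // WAW R2: wait I1 write@5
I3 -> (7, 8, 9, 10)
I4 -> (16, 17, 24, 25)  // struct: DivU busy until I2 writes@15
I5 -> (26, 27, 30, 31)  // WAW R4: wait I4 write@25

I3 = (7, 8, 9, 10)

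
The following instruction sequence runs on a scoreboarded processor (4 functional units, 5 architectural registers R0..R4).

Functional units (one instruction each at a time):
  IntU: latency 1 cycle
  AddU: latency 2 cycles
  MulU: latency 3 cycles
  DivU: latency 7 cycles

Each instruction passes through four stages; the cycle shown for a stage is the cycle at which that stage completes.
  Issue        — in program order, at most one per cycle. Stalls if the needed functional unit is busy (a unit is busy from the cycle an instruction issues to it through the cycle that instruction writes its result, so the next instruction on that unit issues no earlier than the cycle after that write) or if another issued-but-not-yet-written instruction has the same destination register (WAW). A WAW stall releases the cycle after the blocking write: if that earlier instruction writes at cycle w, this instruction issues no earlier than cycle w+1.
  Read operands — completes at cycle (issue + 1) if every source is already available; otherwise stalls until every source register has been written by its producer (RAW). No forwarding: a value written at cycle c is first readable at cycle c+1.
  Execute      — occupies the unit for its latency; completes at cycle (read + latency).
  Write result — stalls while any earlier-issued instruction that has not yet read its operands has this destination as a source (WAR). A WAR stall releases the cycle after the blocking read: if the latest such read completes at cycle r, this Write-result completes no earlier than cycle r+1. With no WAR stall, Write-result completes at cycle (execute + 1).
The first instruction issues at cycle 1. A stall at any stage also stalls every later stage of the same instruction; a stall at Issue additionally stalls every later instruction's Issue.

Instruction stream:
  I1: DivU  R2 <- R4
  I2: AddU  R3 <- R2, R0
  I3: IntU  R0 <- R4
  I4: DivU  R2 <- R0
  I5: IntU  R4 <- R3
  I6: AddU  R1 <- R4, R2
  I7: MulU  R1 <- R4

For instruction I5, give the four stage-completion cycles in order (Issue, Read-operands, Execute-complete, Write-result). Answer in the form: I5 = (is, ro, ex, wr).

I1: IS=1 RO=2 EX=9 WR=10
I2: IS=2 RO=11 EX=13 WR=14  [RAW R2: wait I1 write@10]
I3: IS=3 RO=4 EX=5 WR=12  [WAR R0: wait I2 read@11]
I4: IS=11 RO=13 EX=20 WR=21  [struct: DivU busy until I1 writes@10; RAW R0: wait I3 write@12]
I5: IS=13 RO=15 EX=16 WR=17  [struct: IntU busy until I3 writes@12; RAW R3: wait I2 write@14]
I6: IS=15 RO=22 EX=24 WR=25  [struct: AddU busy until I2 writes@14; RAW R2: wait I4 write@21]
I7: IS=26 RO=27 EX=30 WR=31  [WAW R1: wait I6 write@25]

I5 = (13, 15, 16, 17)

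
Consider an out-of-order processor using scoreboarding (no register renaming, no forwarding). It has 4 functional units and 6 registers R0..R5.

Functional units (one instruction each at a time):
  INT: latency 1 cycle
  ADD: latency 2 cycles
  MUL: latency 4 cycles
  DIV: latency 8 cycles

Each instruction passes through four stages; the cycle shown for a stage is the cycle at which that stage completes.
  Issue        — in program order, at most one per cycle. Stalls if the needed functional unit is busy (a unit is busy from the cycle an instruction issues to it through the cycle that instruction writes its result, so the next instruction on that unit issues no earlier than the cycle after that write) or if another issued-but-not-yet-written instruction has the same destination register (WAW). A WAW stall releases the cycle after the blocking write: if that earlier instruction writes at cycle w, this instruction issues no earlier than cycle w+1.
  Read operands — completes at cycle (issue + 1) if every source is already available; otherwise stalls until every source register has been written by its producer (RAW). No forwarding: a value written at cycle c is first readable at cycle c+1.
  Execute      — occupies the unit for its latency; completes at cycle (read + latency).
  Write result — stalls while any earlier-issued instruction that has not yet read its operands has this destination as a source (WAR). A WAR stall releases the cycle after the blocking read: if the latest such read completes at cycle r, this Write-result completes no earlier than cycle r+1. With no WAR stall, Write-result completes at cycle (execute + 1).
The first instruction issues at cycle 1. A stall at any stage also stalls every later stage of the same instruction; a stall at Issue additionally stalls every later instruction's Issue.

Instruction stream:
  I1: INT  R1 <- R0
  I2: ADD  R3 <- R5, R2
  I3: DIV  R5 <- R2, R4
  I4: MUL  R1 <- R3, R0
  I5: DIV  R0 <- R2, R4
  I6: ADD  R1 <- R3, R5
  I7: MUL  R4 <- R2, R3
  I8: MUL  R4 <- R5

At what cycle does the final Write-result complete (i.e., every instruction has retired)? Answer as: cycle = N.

1) issue 1, read 2, done 3, write 4
2) issue 2, read 3, done 5, write 6
3) issue 3, read 4, done 12, write 13
4) issue 5, read 7, done 11, write 12  <WAW R1: wait I1 write@4 / RAW R3: wait I2 write@6>
5) issue 14, read 15, done 23, write 24  <struct: DIV busy until I3 writes@13>
6) issue 15, read 16, done 18, write 19
7) issue 16, read 17, done 21, write 22
8) issue 23, read 24, done 28, write 29  <struct: MUL busy until I7 writes@22>

cycle = 29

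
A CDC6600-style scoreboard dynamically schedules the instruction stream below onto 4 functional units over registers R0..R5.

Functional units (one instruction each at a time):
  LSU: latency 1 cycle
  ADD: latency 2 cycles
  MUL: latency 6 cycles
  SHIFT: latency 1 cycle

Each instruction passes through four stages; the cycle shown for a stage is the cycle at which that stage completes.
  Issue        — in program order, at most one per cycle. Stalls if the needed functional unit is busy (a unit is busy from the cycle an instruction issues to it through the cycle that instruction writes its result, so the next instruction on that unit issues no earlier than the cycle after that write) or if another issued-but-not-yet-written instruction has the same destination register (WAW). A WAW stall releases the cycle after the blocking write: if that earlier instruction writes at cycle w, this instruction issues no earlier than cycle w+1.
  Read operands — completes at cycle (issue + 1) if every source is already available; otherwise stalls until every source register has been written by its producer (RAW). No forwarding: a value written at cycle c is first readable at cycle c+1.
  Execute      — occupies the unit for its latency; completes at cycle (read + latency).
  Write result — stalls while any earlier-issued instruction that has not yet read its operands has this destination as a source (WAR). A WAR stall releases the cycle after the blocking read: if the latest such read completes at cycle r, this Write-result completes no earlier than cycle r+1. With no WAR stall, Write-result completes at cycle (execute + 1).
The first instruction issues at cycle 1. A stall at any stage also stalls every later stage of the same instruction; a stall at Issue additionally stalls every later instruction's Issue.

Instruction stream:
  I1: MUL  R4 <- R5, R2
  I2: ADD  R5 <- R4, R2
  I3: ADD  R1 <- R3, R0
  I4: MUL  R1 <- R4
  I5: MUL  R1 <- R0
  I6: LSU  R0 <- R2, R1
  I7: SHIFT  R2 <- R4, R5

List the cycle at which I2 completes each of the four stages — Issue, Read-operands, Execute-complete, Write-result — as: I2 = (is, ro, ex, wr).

I2 = (2, 10, 12, 13)

1) issue 1, read 2, done 8, write 9
2) issue 2, read 10, done 12, write 13  <RAW R4: wait I1 write@9>
3) issue 14, read 15, done 17, write 18  <struct: ADD busy until I2 writes@13>
4) issue 19, read 20, done 26, write 27  <WAW R1: wait I3 write@18>
5) issue 28, read 29, done 35, write 36  <struct: MUL busy until I4 writes@27>
6) issue 29, read 37, done 38, write 39  <RAW R1: wait I5 write@36>
7) issue 30, read 31, done 32, write 38  <WAR R2: wait I6 read@37>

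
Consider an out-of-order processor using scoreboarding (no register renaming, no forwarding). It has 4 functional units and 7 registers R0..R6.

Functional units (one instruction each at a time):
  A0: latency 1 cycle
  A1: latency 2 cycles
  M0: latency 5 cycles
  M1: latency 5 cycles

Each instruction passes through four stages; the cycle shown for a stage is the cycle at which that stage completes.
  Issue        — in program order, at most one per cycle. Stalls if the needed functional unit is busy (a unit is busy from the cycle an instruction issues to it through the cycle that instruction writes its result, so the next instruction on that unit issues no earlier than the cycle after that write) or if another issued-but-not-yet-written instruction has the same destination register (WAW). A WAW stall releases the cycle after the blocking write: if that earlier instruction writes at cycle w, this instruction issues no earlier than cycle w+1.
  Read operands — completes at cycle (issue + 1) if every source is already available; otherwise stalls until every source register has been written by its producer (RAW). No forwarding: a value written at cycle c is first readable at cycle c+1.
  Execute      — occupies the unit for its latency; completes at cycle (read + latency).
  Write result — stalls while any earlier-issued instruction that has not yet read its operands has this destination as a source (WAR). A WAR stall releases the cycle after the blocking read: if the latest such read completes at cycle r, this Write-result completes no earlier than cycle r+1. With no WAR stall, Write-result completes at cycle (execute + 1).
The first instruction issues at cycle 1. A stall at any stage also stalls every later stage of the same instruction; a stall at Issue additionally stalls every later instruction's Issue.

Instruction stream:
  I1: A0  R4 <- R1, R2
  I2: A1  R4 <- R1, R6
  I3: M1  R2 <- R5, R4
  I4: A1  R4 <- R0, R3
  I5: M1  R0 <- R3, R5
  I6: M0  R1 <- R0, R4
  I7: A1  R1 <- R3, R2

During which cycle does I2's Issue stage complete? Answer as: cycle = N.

cycle 1: I1 dispatched to A0
cycle 2: I1 operands ready
cycle 3: I1 complete
cycle 4: R4←I1
cycle 5: I2 dispatched to A1
cycle 6: I2 operands ready | I3 dispatched to M1
cycle 8: I2 complete
cycle 9: R4←I2
cycle 10: I3 operands ready | I4 dispatched to A1
cycle 11: I4 operands ready
cycle 13: I4 complete
cycle 14: R4←I4
cycle 15: I3 complete
cycle 16: R2←I3
cycle 17: I5 dispatched to M1
cycle 18: I5 operands ready | I6 dispatched to M0
cycle 23: I5 complete
cycle 24: R0←I5
cycle 25: I6 operands ready
cycle 30: I6 complete
cycle 31: R1←I6
cycle 32: I7 dispatched to A1
cycle 33: I7 operands ready
cycle 35: I7 complete
cycle 36: R1←I7

cycle = 5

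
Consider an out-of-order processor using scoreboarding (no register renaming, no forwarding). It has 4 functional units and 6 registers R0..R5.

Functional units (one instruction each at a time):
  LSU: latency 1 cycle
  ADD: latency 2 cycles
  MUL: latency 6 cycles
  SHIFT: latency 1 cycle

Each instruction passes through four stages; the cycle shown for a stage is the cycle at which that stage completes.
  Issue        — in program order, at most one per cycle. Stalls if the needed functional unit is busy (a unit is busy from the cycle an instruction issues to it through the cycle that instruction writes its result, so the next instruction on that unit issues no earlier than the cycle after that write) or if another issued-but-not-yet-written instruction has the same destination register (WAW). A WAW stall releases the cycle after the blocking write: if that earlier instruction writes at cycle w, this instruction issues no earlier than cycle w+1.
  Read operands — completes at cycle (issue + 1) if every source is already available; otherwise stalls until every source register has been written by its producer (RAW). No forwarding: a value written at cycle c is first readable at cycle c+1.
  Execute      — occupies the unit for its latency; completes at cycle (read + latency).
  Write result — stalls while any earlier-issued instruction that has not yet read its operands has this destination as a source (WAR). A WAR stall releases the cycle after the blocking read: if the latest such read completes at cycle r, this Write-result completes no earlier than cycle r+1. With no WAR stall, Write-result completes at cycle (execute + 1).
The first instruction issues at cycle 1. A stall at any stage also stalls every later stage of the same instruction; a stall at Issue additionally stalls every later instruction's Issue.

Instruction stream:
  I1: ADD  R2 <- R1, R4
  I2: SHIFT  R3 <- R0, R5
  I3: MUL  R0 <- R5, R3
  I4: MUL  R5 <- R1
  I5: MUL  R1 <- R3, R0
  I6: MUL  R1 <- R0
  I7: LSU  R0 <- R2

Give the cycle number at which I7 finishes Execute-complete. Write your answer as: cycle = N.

cycle = 35

1) issue 1, read 2, done 4, write 5
2) issue 2, read 3, done 4, write 5
3) issue 3, read 6, done 12, write 13  <RAW R3: wait I2 write@5>
4) issue 14, read 15, done 21, write 22  <struct: MUL busy until I3 writes@13>
5) issue 23, read 24, done 30, write 31  <struct: MUL busy until I4 writes@22>
6) issue 32, read 33, done 39, write 40  <struct: MUL busy until I5 writes@31>
7) issue 33, read 34, done 35, write 36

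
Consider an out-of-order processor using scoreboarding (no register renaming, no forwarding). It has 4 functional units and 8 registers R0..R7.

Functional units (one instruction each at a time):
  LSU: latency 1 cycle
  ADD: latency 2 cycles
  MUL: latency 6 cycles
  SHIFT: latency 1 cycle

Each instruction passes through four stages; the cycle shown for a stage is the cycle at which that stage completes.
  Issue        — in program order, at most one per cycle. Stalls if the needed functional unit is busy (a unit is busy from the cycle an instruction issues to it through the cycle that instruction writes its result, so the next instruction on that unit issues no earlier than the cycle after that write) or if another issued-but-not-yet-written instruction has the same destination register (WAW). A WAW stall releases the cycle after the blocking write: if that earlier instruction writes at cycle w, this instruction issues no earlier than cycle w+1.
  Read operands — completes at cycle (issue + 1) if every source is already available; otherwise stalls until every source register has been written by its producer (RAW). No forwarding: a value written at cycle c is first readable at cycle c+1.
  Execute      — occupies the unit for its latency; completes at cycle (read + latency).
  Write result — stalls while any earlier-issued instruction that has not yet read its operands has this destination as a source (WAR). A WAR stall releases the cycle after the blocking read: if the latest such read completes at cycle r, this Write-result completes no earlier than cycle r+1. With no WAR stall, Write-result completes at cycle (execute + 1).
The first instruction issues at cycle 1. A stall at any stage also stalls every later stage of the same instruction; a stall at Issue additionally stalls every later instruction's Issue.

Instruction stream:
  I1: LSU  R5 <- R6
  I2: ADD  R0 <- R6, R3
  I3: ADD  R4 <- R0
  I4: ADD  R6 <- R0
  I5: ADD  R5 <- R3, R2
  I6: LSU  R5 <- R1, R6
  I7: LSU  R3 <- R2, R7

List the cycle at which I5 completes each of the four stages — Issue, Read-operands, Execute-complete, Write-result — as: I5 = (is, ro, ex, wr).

t=1  I1 issues→LSU
t=2  I1 reads, I2 issues→ADD
t=3  I1 exec-done, I2 reads
t=4  I1 writes R5
t=5  I2 exec-done
t=6  I2 writes R0
t=7  I3 issues→ADD
t=8  I3 reads
t=10  I3 exec-done
t=11  I3 writes R4
t=12  I4 issues→ADD
t=13  I4 reads
t=15  I4 exec-done
t=16  I4 writes R6
t=17  I5 issues→ADD
t=18  I5 reads
t=20  I5 exec-done
t=21  I5 writes R5
t=22  I6 issues→LSU
t=23  I6 reads
t=24  I6 exec-done
t=25  I6 writes R5
t=26  I7 issues→LSU
t=27  I7 reads
t=28  I7 exec-done
t=29  I7 writes R3

I5 = (17, 18, 20, 21)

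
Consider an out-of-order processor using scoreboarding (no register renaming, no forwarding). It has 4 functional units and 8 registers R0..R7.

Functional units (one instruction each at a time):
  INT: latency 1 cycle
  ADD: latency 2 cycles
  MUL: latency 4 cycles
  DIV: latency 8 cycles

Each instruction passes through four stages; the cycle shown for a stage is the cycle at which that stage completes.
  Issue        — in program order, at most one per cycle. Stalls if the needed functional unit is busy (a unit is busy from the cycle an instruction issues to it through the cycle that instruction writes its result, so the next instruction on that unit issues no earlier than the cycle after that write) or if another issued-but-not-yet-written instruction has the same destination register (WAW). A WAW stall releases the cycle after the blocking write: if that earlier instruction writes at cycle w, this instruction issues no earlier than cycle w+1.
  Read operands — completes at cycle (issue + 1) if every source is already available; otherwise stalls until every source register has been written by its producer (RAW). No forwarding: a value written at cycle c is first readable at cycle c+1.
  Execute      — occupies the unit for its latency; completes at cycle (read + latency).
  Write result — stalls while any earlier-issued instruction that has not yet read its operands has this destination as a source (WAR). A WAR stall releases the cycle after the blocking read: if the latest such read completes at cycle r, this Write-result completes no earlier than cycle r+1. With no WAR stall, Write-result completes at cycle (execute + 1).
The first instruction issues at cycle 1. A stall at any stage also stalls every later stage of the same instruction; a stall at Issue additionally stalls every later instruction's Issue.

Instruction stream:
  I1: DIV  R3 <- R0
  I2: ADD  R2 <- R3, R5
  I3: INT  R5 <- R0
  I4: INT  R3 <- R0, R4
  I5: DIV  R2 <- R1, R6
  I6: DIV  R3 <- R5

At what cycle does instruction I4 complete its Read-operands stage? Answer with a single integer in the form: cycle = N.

t=1  issue I1 (DIV)
t=2  I1 read-ops, issue I2 (ADD)
t=3  issue I3 (INT)
t=4  I3 read-ops
t=5  I3 finished on INT
t=10  I1 finished on DIV
t=11  I1→R3
t=12  I2 read-ops
t=13  I3→R5
t=14  I2 finished on ADD, issue I4 (INT)
t=15  I2→R2, I4 read-ops
t=16  I4 finished on INT, issue I5 (DIV)
t=17  I4→R3, I5 read-ops
t=25  I5 finished on DIV
t=26  I5→R2
t=27  issue I6 (DIV)
t=28  I6 read-ops
t=36  I6 finished on DIV
t=37  I6→R3

cycle = 15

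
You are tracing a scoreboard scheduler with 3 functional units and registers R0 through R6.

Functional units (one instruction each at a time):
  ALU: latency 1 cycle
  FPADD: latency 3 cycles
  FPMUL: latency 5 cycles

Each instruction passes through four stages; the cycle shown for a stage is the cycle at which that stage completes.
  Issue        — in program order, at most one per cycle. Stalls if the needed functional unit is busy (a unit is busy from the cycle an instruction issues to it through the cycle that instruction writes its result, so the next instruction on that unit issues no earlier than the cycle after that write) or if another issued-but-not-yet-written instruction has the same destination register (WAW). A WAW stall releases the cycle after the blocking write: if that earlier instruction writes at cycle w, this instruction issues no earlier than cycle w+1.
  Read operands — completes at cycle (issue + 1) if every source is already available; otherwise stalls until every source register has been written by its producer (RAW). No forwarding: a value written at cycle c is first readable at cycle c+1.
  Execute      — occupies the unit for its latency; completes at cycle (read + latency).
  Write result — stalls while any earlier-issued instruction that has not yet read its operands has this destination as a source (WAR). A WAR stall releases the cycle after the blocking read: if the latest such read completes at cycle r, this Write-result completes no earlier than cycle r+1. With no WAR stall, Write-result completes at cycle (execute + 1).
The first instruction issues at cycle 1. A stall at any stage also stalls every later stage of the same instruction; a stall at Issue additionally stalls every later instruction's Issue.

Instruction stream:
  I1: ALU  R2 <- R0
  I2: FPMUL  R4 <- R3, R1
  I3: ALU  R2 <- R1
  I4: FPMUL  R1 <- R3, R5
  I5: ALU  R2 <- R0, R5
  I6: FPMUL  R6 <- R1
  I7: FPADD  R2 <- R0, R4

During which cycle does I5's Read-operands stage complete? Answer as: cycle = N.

cycle = 12

t=1  I1→ALU
t=2  I1 RO | I2→FPMUL
t=3  I1 EX | I2 RO
t=4  I1 WR R2
t=5  I3→ALU
t=6  I3 RO
t=7  I3 EX
t=8  I2 EX | I3 WR R2
t=9  I2 WR R4
t=10  I4→FPMUL
t=11  I4 RO | I5→ALU
t=12  I5 RO
t=13  I5 EX
t=14  I5 WR R2
t=16  I4 EX
t=17  I4 WR R1
t=18  I6→FPMUL
t=19  I6 RO | I7→FPADD
t=20  I7 RO
t=23  I7 EX
t=24  I6 EX | I7 WR R2
t=25  I6 WR R6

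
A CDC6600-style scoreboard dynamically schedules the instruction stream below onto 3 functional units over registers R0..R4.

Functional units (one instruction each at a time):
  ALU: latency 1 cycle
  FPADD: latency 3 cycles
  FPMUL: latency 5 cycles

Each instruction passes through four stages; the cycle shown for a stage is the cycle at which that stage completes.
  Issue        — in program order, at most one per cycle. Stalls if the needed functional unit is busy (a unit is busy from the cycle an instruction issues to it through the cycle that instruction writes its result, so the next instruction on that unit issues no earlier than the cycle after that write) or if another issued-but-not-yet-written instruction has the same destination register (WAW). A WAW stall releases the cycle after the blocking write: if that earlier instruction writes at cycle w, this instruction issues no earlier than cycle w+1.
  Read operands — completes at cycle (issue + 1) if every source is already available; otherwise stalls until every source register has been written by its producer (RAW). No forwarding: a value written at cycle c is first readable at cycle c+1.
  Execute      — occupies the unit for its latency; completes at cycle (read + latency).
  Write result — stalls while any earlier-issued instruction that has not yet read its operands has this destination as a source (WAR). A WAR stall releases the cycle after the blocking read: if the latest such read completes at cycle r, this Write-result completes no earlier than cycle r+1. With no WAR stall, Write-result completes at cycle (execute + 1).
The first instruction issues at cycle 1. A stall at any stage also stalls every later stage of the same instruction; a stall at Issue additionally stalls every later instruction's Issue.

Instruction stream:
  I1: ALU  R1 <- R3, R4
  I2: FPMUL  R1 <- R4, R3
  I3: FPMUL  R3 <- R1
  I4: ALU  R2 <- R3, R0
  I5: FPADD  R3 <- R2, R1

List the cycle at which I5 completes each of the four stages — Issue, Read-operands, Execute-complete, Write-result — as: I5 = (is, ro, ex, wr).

[I1] 1/2/3/4
[I2] 5/6/11/12  (WAW R1: wait I1 write@4)
[I3] 13/14/19/20  (struct: FPMUL busy until I2 writes@12)
[I4] 14/21/22/23  (RAW R3: wait I3 write@20)
[I5] 21/24/27/28  (WAW R3: wait I3 write@20; RAW R2: wait I4 write@23)

I5 = (21, 24, 27, 28)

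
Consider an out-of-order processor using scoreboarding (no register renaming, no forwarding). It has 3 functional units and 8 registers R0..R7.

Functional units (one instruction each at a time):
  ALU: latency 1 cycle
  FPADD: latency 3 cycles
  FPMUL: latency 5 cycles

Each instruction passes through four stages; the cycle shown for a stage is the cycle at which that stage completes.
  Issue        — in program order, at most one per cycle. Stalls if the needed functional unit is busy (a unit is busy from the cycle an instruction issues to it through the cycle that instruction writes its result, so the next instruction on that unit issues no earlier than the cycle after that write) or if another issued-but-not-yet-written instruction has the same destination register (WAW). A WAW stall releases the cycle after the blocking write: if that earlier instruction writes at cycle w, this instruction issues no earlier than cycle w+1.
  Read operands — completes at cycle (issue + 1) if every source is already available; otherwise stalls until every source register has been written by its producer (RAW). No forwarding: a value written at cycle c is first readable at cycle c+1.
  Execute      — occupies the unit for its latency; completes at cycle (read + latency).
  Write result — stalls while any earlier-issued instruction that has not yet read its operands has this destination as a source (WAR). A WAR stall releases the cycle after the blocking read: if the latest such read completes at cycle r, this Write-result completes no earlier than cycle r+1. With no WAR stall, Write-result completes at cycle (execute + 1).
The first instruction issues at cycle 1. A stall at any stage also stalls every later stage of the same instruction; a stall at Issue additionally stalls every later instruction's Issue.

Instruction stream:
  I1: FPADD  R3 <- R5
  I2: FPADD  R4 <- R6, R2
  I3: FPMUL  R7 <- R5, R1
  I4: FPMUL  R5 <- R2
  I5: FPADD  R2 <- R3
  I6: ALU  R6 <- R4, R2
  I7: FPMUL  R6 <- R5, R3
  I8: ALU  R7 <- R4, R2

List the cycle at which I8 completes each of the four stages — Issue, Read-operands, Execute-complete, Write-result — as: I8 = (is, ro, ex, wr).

I8 = (27, 28, 29, 30)

I1: IS=1 RO=2 EX=5 WR=6
I2: IS=7 RO=8 EX=11 WR=12  [struct: FPADD busy until I1 writes@6]
I3: IS=8 RO=9 EX=14 WR=15
I4: IS=16 RO=17 EX=22 WR=23  [struct: FPMUL busy until I3 writes@15]
I5: IS=17 RO=18 EX=21 WR=22
I6: IS=18 RO=23 EX=24 WR=25  [RAW R2: wait I5 write@22]
I7: IS=26 RO=27 EX=32 WR=33  [WAW R6: wait I6 write@25]
I8: IS=27 RO=28 EX=29 WR=30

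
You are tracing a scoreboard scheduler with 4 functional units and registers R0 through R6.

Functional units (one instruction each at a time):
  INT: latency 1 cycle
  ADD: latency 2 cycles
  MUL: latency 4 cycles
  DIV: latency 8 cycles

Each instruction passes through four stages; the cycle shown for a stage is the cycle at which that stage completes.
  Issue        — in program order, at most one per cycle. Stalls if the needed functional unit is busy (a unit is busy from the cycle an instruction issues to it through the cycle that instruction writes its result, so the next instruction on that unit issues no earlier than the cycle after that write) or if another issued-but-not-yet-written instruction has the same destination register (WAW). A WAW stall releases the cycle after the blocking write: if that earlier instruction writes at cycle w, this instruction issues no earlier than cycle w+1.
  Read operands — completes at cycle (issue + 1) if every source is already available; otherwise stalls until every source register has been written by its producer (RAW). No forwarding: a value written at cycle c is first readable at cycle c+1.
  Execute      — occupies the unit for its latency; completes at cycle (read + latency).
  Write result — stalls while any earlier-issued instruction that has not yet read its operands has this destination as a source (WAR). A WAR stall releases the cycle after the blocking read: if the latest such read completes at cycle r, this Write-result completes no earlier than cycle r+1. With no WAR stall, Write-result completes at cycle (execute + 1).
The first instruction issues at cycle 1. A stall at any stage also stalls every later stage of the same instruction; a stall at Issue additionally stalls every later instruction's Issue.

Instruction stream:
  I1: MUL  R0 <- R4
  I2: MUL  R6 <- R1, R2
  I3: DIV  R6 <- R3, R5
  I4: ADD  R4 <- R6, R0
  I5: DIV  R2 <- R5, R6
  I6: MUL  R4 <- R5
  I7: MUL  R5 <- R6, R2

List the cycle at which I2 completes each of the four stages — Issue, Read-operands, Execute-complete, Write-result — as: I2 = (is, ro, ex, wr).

[I1] 1/2/6/7
[I2] 8/9/13/14  (struct: MUL busy until I1 writes@7)
[I3] 15/16/24/25  (WAW R6: wait I2 write@14)
[I4] 16/26/28/29  (RAW R6: wait I3 write@25)
[I5] 26/27/35/36  (struct: DIV busy until I3 writes@25)
[I6] 30/31/35/36  (WAW R4: wait I4 write@29)
[I7] 37/38/42/43  (struct: MUL busy until I6 writes@36)

I2 = (8, 9, 13, 14)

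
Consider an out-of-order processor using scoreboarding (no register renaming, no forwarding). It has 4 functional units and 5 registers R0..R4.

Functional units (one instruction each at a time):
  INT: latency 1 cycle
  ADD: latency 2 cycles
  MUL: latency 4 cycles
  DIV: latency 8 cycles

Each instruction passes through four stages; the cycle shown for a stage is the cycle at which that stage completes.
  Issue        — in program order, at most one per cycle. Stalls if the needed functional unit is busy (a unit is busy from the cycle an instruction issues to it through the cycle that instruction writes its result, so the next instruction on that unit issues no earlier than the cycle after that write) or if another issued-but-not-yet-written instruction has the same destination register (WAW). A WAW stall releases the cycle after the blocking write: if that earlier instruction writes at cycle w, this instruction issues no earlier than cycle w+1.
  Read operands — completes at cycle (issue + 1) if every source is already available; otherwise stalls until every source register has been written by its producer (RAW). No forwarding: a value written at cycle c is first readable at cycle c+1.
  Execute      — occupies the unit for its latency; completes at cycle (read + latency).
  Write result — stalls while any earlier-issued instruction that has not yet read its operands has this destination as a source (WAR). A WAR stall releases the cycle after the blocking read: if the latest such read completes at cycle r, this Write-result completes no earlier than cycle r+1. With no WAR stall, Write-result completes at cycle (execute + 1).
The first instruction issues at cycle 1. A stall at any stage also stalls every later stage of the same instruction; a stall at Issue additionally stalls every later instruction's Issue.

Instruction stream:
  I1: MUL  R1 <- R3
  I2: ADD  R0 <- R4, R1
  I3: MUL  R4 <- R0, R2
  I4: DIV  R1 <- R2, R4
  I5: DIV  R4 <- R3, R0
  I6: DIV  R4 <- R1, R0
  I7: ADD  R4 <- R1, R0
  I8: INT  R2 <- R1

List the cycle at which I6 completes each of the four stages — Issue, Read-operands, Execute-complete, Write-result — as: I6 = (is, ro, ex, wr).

I6 = (39, 40, 48, 49)

[1] I1 dispatched to MUL
[2] I1 operands ready; I2 dispatched to ADD
[6] I1 complete
[7] R1←I1
[8] I2 operands ready; I3 dispatched to MUL
[9] I4 dispatched to DIV
[10] I2 complete
[11] R0←I2
[12] I3 operands ready
[16] I3 complete
[17] R4←I3
[18] I4 operands ready
[26] I4 complete
[27] R1←I4
[28] I5 dispatched to DIV
[29] I5 operands ready
[37] I5 complete
[38] R4←I5
[39] I6 dispatched to DIV
[40] I6 operands ready
[48] I6 complete
[49] R4←I6
[50] I7 dispatched to ADD
[51] I7 operands ready; I8 dispatched to INT
[52] I8 operands ready
[53] I7 complete; I8 complete
[54] R4←I7; R2←I8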